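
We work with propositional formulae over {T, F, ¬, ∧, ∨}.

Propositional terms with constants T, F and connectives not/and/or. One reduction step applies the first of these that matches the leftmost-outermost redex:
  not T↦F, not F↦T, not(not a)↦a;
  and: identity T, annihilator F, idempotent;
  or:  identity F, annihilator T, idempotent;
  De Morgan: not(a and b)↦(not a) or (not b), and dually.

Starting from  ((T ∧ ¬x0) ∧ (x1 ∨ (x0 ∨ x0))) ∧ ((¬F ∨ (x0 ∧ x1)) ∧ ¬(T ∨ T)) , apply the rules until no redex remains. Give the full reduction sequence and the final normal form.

  start: ((T ∧ ¬x0) ∧ (x1 ∨ (x0 ∨ x0))) ∧ ((¬F ∨ (x0 ∧ x1)) ∧ ¬(T ∨ T))
  [1] (¬x0 ∧ (x1 ∨ (x0 ∨ x0))) ∧ ((¬F ∨ (x0 ∧ x1)) ∧ ¬(T ∨ T))
  [2] (¬x0 ∧ (x1 ∨ x0)) ∧ ((¬F ∨ (x0 ∧ x1)) ∧ ¬(T ∨ T))
  [3] (¬x0 ∧ (x1 ∨ x0)) ∧ ((T ∨ (x0 ∧ x1)) ∧ ¬(T ∨ T))
  [4] (¬x0 ∧ (x1 ∨ x0)) ∧ (T ∧ ¬(T ∨ T))
  [5] (¬x0 ∧ (x1 ∨ x0)) ∧ ¬(T ∨ T)
  [6] (¬x0 ∧ (x1 ∨ x0)) ∧ (¬T ∧ ¬T)
  [7] (¬x0 ∧ (x1 ∨ x0)) ∧ ¬T
  [8] (¬x0 ∧ (x1 ∨ x0)) ∧ F
  [9] F

Answer: normal form = F  (in 9 steps)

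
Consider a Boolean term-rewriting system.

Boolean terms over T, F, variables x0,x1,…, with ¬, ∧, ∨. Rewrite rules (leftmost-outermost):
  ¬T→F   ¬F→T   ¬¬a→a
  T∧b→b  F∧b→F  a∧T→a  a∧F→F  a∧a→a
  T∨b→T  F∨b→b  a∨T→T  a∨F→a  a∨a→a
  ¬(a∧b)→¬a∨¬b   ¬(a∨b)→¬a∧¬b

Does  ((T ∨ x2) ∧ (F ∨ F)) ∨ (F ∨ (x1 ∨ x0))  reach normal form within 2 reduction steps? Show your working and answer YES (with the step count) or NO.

Answer: NO — after 2 steps the term is (F ∨ F) ∨ (F ∨ (x1 ∨ x0)), not yet normal

Working:
  start: ((T ∨ x2) ∧ (F ∨ F)) ∨ (F ∨ (x1 ∨ x0))
  →1  (T ∧ (F ∨ F)) ∨ (F ∨ (x1 ∨ x0))
  →2  (F ∨ F) ∨ (F ∨ (x1 ∨ x0))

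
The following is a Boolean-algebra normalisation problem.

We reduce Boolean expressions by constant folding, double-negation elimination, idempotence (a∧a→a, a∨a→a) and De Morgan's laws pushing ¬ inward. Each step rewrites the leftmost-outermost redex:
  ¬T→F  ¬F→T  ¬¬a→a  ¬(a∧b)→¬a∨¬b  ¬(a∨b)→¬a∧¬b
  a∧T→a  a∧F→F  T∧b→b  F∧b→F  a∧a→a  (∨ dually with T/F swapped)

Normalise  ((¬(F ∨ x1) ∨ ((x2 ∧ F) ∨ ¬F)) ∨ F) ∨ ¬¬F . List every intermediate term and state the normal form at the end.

Answer: normal form = T  (in 9 steps)

Reduction:
  start: ((¬(F ∨ x1) ∨ ((x2 ∧ F) ∨ ¬F)) ∨ F) ∨ ¬¬F
  →1  (¬(F ∨ x1) ∨ ((x2 ∧ F) ∨ ¬F)) ∨ ¬¬F
  →2  ((¬F ∧ ¬x1) ∨ ((x2 ∧ F) ∨ ¬F)) ∨ ¬¬F
  →3  ((T ∧ ¬x1) ∨ ((x2 ∧ F) ∨ ¬F)) ∨ ¬¬F
  →4  (¬x1 ∨ ((x2 ∧ F) ∨ ¬F)) ∨ ¬¬F
  →5  (¬x1 ∨ (F ∨ ¬F)) ∨ ¬¬F
  →6  (¬x1 ∨ ¬F) ∨ ¬¬F
  →7  (¬x1 ∨ T) ∨ ¬¬F
  →8  T ∨ ¬¬F
  →9  T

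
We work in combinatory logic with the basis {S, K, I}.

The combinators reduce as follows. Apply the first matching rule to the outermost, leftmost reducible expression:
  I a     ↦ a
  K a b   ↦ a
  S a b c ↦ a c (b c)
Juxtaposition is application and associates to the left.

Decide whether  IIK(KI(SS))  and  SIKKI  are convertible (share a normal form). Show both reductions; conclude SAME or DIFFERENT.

Term A:
  start: IIK(KI(SS))
  [1] IK(KI(SS))
  [2] K(KI(SS))
  [3] KI

Term B:
  start: SIKKI
  [1] IK(KK)I
  [2] K(KK)I
  [3] KK

Answer: DIFFERENT — A ⇓ KI, B ⇓ KK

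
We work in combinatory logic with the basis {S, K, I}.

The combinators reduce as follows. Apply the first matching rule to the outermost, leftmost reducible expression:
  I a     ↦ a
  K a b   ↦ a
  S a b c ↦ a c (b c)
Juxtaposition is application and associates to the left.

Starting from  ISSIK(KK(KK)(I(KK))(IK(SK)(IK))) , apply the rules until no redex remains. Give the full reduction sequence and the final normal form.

  start: ISSIK(KK(KK)(I(KK))(IK(SK)(IK)))
  [1] SSIK(KK(KK)(I(KK))(IK(SK)(IK)))
  [2] SK(IK)(KK(KK)(I(KK))(IK(SK)(IK)))
  [3] K(KK(KK)(I(KK))(IK(SK)(IK)))(IK(KK(KK)(I(KK))(IK(SK)(IK))))
  [4] KK(KK)(I(KK))(IK(SK)(IK))
  [5] K(I(KK))(IK(SK)(IK))
  [6] I(KK)
  [7] KK

Answer: normal form = KK  (in 7 steps)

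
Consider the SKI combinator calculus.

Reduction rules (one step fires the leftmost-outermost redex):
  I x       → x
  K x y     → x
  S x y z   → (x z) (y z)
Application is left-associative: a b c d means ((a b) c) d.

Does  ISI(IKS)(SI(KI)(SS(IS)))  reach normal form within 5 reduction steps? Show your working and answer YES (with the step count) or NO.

  start: ISI(IKS)(SI(KI)(SS(IS)))
  [1] SI(IKS)(SI(KI)(SS(IS)))
  [2] I(SI(KI)(SS(IS)))(IKS(SI(KI)(SS(IS))))
  [3] SI(KI)(SS(IS))(IKS(SI(KI)(SS(IS))))
  [4] I(SS(IS))(KI(SS(IS)))(IKS(SI(KI)(SS(IS))))
  [5] SS(IS)(KI(SS(IS)))(IKS(SI(KI)(SS(IS))))

Answer: NO — after 5 steps the term is SS(IS)(KI(SS(IS)))(IKS(SI(KI)(SS(IS)))), not yet normal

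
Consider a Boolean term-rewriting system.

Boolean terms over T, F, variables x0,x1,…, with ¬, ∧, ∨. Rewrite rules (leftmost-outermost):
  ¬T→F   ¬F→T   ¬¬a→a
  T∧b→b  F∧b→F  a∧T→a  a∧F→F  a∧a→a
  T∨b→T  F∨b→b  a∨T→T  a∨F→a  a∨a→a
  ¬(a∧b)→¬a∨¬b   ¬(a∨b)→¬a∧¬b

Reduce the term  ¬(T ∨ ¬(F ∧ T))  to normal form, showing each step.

Answer: normal form = F  (in 3 steps)

Reduction:
  start: ¬(T ∨ ¬(F ∧ T))
  step 1: ¬T ∧ ¬¬(F ∧ T)
  step 2: F ∧ ¬¬(F ∧ T)
  step 3: F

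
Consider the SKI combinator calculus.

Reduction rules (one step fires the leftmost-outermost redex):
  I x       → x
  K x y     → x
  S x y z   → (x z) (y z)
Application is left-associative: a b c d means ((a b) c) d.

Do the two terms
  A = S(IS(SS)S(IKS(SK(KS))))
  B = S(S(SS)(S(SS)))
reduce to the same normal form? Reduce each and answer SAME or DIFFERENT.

Answer: SAME — A ⇓ S(S(SS)(S(SS))), B ⇓ S(S(SS)(S(SS)))

Derivation:
Term A:
  start: S(IS(SS)S(IKS(SK(KS))))
  step 1: S(S(SS)S(IKS(SK(KS))))
  step 2: S(SS(IKS(SK(KS)))(S(IKS(SK(KS)))))
  step 3: S(S(S(IKS(SK(KS))))(IKS(SK(KS))(S(IKS(SK(KS))))))
  step 4: S(S(S(KS(SK(KS))))(IKS(SK(KS))(S(IKS(SK(KS))))))
  step 5: S(S(SS)(IKS(SK(KS))(S(IKS(SK(KS))))))
  step 6: S(S(SS)(KS(SK(KS))(S(IKS(SK(KS))))))
  step 7: S(S(SS)(S(S(IKS(SK(KS))))))
  step 8: S(S(SS)(S(S(KS(SK(KS))))))
  step 9: S(S(SS)(S(SS)))

Term B:
  start: S(S(SS)(S(SS)))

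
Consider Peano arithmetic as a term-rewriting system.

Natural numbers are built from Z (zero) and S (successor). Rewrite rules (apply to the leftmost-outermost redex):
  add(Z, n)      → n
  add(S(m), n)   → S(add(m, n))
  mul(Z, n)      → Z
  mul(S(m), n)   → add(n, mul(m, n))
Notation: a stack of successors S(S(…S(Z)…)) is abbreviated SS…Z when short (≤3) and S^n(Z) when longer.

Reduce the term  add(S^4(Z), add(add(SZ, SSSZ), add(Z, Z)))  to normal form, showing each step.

  start: add(S^4(Z), add(add(SZ, SSSZ), add(Z, Z)))
  [1] S(add(SSSZ, add(add(SZ, SSSZ), add(Z, Z))))
  [2] S(S(add(SSZ, add(add(SZ, SSSZ), add(Z, Z)))))
  [3] S(S(S(add(SZ, add(add(SZ, SSSZ), add(Z, Z))))))
  [4] S(S(S(S(add(Z, add(add(SZ, SSSZ), add(Z, Z)))))))
  [5] S(S(S(S(add(add(SZ, SSSZ), add(Z, Z))))))
  [6] S(S(S(S(add(S(add(Z, SSSZ)), add(Z, Z))))))
  [7] S(S(S(S(S(add(add(Z, SSSZ), add(Z, Z)))))))
  [8] S(S(S(S(S(add(SSSZ, add(Z, Z)))))))
  [9] S(S(S(S(S(S(add(SSZ, add(Z, Z))))))))
  [10] S(S(S(S(S(S(S(add(SZ, add(Z, Z)))))))))
  [11] S(S(S(S(S(S(S(S(add(Z, add(Z, Z))))))))))
  [12] S(S(S(S(S(S(S(S(add(Z, Z)))))))))
  [13] S^8(Z)

Answer: normal form = S^8(Z)  (in 13 steps)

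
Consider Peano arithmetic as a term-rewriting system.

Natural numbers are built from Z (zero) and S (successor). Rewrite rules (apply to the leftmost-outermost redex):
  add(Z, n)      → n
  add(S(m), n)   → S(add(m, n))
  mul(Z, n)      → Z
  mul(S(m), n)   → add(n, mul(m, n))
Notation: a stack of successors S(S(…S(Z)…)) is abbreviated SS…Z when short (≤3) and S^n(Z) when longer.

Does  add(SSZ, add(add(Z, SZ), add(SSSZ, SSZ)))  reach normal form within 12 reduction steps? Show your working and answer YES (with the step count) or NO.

Answer: YES — reaches normal form S^8(Z) in 10 ≤ 12 steps

Derivation:
  start: add(SSZ, add(add(Z, SZ), add(SSSZ, SSZ)))
  step 1: S(add(SZ, add(add(Z, SZ), add(SSSZ, SSZ))))
  step 2: S(S(add(Z, add(add(Z, SZ), add(SSSZ, SSZ)))))
  step 3: S(S(add(add(Z, SZ), add(SSSZ, SSZ))))
  step 4: S(S(add(SZ, add(SSSZ, SSZ))))
  step 5: S(S(S(add(Z, add(SSSZ, SSZ)))))
  step 6: S(S(S(add(SSSZ, SSZ))))
  step 7: S(S(S(S(add(SSZ, SSZ)))))
  step 8: S(S(S(S(S(add(SZ, SSZ))))))
  step 9: S(S(S(S(S(S(add(Z, SSZ)))))))
  step 10: S^8(Z)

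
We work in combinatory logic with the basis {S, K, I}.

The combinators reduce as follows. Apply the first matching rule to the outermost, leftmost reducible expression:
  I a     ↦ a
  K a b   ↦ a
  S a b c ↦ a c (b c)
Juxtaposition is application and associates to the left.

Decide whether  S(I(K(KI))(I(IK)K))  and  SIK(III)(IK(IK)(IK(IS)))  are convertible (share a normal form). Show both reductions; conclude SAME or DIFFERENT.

Term A:
  start: S(I(K(KI))(I(IK)K))
  →1  S(K(KI)(I(IK)K))
  →2  S(KI)

Term B:
  start: SIK(III)(IK(IK)(IK(IS)))
  →1  I(III)(K(III))(IK(IK)(IK(IS)))
  →2  III(K(III))(IK(IK)(IK(IS)))
  →3  II(K(III))(IK(IK)(IK(IS)))
  →4  I(K(III))(IK(IK)(IK(IS)))
  →5  K(III)(IK(IK)(IK(IS)))
  →6  III
  →7  II
  →8  I

Answer: DIFFERENT — A ⇓ S(KI), B ⇓ I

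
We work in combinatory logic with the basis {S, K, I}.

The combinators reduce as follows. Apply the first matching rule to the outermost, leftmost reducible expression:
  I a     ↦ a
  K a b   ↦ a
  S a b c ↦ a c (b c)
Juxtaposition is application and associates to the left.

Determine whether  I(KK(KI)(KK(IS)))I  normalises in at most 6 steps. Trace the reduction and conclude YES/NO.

  start: I(KK(KI)(KK(IS)))I
  →1  KK(KI)(KK(IS))I
  →2  K(KK(IS))I
  →3  KK(IS)
  →4  K

Answer: YES — reaches normal form K in 4 ≤ 6 steps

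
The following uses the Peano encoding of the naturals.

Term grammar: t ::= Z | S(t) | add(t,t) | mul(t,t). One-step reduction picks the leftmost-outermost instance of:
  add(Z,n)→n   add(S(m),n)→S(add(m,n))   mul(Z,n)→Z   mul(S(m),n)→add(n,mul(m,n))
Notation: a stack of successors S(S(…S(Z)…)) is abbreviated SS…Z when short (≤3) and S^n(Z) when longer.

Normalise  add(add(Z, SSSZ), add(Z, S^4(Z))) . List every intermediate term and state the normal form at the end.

  start: add(add(Z, SSSZ), add(Z, S^4(Z)))
  step 1: add(SSSZ, add(Z, S^4(Z)))
  step 2: S(add(SSZ, add(Z, S^4(Z))))
  step 3: S(S(add(SZ, add(Z, S^4(Z)))))
  step 4: S(S(S(add(Z, add(Z, S^4(Z))))))
  step 5: S(S(S(add(Z, S^4(Z)))))
  step 6: S^7(Z)

Answer: normal form = S^7(Z)  (in 6 steps)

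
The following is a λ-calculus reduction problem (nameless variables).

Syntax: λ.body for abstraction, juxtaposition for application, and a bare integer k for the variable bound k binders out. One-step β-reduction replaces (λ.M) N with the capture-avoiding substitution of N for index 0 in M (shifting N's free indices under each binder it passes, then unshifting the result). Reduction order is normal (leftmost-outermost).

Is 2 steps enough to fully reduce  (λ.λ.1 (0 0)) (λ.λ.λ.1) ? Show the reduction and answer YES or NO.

Answer: YES — reaches normal form λ.λ.λ.1 in 2 ≤ 2 steps

Reduction:
  start: (λ.λ.1 (0 0)) (λ.λ.λ.1)
  [1] λ.(λ.λ.λ.1) (0 0)
  [2] λ.λ.λ.1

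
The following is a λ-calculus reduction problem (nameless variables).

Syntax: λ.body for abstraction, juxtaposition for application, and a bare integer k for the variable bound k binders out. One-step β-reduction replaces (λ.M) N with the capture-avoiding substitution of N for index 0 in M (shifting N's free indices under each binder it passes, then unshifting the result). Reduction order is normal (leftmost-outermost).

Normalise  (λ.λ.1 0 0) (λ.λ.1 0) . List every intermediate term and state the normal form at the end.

Answer: normal form = λ.0 0  (in 3 steps)

Reduction:
  start: (λ.λ.1 0 0) (λ.λ.1 0)
  step 1: λ.(λ.λ.1 0) 0 0
  step 2: λ.(λ.1 0) 0
  step 3: λ.0 0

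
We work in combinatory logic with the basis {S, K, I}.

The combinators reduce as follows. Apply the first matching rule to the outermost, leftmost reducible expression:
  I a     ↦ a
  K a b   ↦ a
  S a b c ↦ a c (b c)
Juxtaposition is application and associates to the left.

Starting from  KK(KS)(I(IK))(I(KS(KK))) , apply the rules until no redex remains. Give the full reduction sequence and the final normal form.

  start: KK(KS)(I(IK))(I(KS(KK)))
  [1] K(I(IK))(I(KS(KK)))
  [2] I(IK)
  [3] IK
  [4] K

Answer: normal form = K  (in 4 steps)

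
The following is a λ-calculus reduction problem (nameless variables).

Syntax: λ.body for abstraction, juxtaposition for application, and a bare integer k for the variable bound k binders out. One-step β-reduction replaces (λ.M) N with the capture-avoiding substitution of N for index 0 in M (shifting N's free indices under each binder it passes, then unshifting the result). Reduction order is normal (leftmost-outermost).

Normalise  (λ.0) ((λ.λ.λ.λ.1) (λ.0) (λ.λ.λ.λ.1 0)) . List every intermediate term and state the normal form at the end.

Answer: normal form = λ.λ.1  (in 3 steps)

Working:
  start: (λ.0) ((λ.λ.λ.λ.1) (λ.0) (λ.λ.λ.λ.1 0))
  →1  (λ.λ.λ.λ.1) (λ.0) (λ.λ.λ.λ.1 0)
  →2  (λ.λ.λ.1) (λ.λ.λ.λ.1 0)
  →3  λ.λ.1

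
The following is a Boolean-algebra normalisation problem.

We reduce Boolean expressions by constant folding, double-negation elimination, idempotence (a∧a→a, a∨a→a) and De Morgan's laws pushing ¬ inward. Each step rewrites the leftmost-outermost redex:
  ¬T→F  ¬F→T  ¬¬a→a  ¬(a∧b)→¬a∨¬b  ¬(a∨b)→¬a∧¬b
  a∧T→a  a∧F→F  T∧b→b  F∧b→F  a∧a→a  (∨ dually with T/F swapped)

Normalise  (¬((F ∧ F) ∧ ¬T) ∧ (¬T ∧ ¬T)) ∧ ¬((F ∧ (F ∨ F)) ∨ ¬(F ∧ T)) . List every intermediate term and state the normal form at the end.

Answer: normal form = F  (in 9 steps)

Working:
  start: (¬((F ∧ F) ∧ ¬T) ∧ (¬T ∧ ¬T)) ∧ ¬((F ∧ (F ∨ F)) ∨ ¬(F ∧ T))
  step 1: ((¬(F ∧ F) ∨ ¬¬T) ∧ (¬T ∧ ¬T)) ∧ ¬((F ∧ (F ∨ F)) ∨ ¬(F ∧ T))
  step 2: (((¬F ∨ ¬F) ∨ ¬¬T) ∧ (¬T ∧ ¬T)) ∧ ¬((F ∧ (F ∨ F)) ∨ ¬(F ∧ T))
  step 3: ((¬F ∨ ¬¬T) ∧ (¬T ∧ ¬T)) ∧ ¬((F ∧ (F ∨ F)) ∨ ¬(F ∧ T))
  step 4: ((T ∨ ¬¬T) ∧ (¬T ∧ ¬T)) ∧ ¬((F ∧ (F ∨ F)) ∨ ¬(F ∧ T))
  step 5: (T ∧ (¬T ∧ ¬T)) ∧ ¬((F ∧ (F ∨ F)) ∨ ¬(F ∧ T))
  step 6: (¬T ∧ ¬T) ∧ ¬((F ∧ (F ∨ F)) ∨ ¬(F ∧ T))
  step 7: ¬T ∧ ¬((F ∧ (F ∨ F)) ∨ ¬(F ∧ T))
  step 8: F ∧ ¬((F ∧ (F ∨ F)) ∨ ¬(F ∧ T))
  step 9: F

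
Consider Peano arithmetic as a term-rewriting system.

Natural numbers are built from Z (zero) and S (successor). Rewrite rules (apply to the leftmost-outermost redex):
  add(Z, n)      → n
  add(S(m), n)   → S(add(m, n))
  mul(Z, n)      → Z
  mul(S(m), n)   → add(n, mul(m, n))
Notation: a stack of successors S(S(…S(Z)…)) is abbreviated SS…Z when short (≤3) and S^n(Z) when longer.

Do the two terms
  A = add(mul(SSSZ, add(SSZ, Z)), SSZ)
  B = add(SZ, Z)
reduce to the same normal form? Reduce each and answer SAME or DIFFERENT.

Answer: DIFFERENT — A ⇓ S^8(Z), B ⇓ SZ

Reduction:
Term A:
  start: add(mul(SSSZ, add(SSZ, Z)), SSZ)
  step 1: add(add(add(SSZ, Z), mul(SSZ, add(SSZ, Z))), SSZ)
  step 2: add(add(S(add(SZ, Z)), mul(SSZ, add(SSZ, Z))), SSZ)
  step 3: add(S(add(add(SZ, Z), mul(SSZ, add(SSZ, Z)))), SSZ)
  step 4: S(add(add(add(SZ, Z), mul(SSZ, add(SSZ, Z))), SSZ))
  step 5: S(add(add(S(add(Z, Z)), mul(SSZ, add(SSZ, Z))), SSZ))
  step 6: S(add(S(add(add(Z, Z), mul(SSZ, add(SSZ, Z)))), SSZ))
  step 7: S(S(add(add(add(Z, Z), mul(SSZ, add(SSZ, Z))), SSZ)))
  step 8: S(S(add(add(Z, mul(SSZ, add(SSZ, Z))), SSZ)))
  step 9: S(S(add(mul(SSZ, add(SSZ, Z)), SSZ)))
  step 10: S(S(add(add(add(SSZ, Z), mul(SZ, add(SSZ, Z))), SSZ)))
  step 11: S(S(add(add(S(add(SZ, Z)), mul(SZ, add(SSZ, Z))), SSZ)))
  step 12: S(S(add(S(add(add(SZ, Z), mul(SZ, add(SSZ, Z)))), SSZ)))
  step 13: S(S(S(add(add(add(SZ, Z), mul(SZ, add(SSZ, Z))), SSZ))))
  step 14: S(S(S(add(add(S(add(Z, Z)), mul(SZ, add(SSZ, Z))), SSZ))))
  step 15: S(S(S(add(S(add(add(Z, Z), mul(SZ, add(SSZ, Z)))), SSZ))))
  step 16: S(S(S(S(add(add(add(Z, Z), mul(SZ, add(SSZ, Z))), SSZ)))))
  step 17: S(S(S(S(add(add(Z, mul(SZ, add(SSZ, Z))), SSZ)))))
  step 18: S(S(S(S(add(mul(SZ, add(SSZ, Z)), SSZ)))))
  step 19: S(S(S(S(add(add(add(SSZ, Z), mul(Z, add(SSZ, Z))), SSZ)))))
  step 20: S(S(S(S(add(add(S(add(SZ, Z)), mul(Z, add(SSZ, Z))), SSZ)))))
  step 21: S(S(S(S(add(S(add(add(SZ, Z), mul(Z, add(SSZ, Z)))), SSZ)))))
  step 22: S(S(S(S(S(add(add(add(SZ, Z), mul(Z, add(SSZ, Z))), SSZ))))))
  step 23: S(S(S(S(S(add(add(S(add(Z, Z)), mul(Z, add(SSZ, Z))), SSZ))))))
  step 24: S(S(S(S(S(add(S(add(add(Z, Z), mul(Z, add(SSZ, Z)))), SSZ))))))
  step 25: S(S(S(S(S(S(add(add(add(Z, Z), mul(Z, add(SSZ, Z))), SSZ)))))))
  step 26: S(S(S(S(S(S(add(add(Z, mul(Z, add(SSZ, Z))), SSZ)))))))
  step 27: S(S(S(S(S(S(add(mul(Z, add(SSZ, Z)), SSZ)))))))
  step 28: S(S(S(S(S(S(add(Z, SSZ)))))))
  step 29: S^8(Z)

Term B:
  start: add(SZ, Z)
  step 1: S(add(Z, Z))
  step 2: SZ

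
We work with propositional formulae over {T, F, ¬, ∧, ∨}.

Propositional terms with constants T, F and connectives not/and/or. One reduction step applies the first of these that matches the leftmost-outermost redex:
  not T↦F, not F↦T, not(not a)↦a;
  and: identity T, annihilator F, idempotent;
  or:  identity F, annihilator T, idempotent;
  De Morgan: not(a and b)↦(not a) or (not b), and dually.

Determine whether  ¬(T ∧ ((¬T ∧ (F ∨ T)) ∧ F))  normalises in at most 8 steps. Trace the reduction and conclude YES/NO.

Answer: YES — reaches normal form T in 8 ≤ 8 steps

Reduction:
  start: ¬(T ∧ ((¬T ∧ (F ∨ T)) ∧ F))
  step 1: ¬T ∨ ¬((¬T ∧ (F ∨ T)) ∧ F)
  step 2: F ∨ ¬((¬T ∧ (F ∨ T)) ∧ F)
  step 3: ¬((¬T ∧ (F ∨ T)) ∧ F)
  step 4: ¬(¬T ∧ (F ∨ T)) ∨ ¬F
  step 5: (¬¬T ∨ ¬(F ∨ T)) ∨ ¬F
  step 6: (T ∨ ¬(F ∨ T)) ∨ ¬F
  step 7: T ∨ ¬F
  step 8: T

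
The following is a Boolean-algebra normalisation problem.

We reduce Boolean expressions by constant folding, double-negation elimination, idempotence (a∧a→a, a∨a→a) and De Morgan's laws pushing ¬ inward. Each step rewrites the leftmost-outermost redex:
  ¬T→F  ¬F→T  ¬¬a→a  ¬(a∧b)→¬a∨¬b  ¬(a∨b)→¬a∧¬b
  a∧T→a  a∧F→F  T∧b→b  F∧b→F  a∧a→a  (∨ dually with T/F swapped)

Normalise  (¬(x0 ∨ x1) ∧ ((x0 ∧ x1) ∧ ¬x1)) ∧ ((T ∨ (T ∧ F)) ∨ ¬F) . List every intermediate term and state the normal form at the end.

Answer: normal form = (¬x0 ∧ ¬x1) ∧ ((x0 ∧ x1) ∧ ¬x1)  (in 4 steps)

Derivation:
  start: (¬(x0 ∨ x1) ∧ ((x0 ∧ x1) ∧ ¬x1)) ∧ ((T ∨ (T ∧ F)) ∨ ¬F)
  →1  ((¬x0 ∧ ¬x1) ∧ ((x0 ∧ x1) ∧ ¬x1)) ∧ ((T ∨ (T ∧ F)) ∨ ¬F)
  →2  ((¬x0 ∧ ¬x1) ∧ ((x0 ∧ x1) ∧ ¬x1)) ∧ (T ∨ ¬F)
  →3  ((¬x0 ∧ ¬x1) ∧ ((x0 ∧ x1) ∧ ¬x1)) ∧ T
  →4  (¬x0 ∧ ¬x1) ∧ ((x0 ∧ x1) ∧ ¬x1)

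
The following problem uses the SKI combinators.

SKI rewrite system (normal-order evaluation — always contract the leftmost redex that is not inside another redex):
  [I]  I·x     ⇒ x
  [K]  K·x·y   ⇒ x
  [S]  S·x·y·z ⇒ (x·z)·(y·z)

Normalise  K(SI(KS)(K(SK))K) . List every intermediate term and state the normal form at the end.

Answer: normal form = K(SKK)  (in 3 steps)

Reduction:
  start: K(SI(KS)(K(SK))K)
  step 1: K(I(K(SK))(KS(K(SK)))K)
  step 2: K(K(SK)(KS(K(SK)))K)
  step 3: K(SKK)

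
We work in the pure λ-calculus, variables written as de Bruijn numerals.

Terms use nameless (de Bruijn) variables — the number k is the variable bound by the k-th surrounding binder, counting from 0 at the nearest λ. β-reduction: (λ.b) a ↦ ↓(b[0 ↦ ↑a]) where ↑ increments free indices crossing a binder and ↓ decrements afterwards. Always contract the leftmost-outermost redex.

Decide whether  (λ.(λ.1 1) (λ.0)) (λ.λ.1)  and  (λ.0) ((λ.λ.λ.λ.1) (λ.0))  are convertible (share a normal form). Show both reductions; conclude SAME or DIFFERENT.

Answer: SAME — A ⇓ λ.λ.λ.1, B ⇓ λ.λ.λ.1

Derivation:
Term A:
  start: (λ.(λ.1 1) (λ.0)) (λ.λ.1)
  [1] (λ.(λ.λ.1) (λ.λ.1)) (λ.0)
  [2] (λ.λ.1) (λ.λ.1)
  [3] λ.λ.λ.1

Term B:
  start: (λ.0) ((λ.λ.λ.λ.1) (λ.0))
  [1] (λ.λ.λ.λ.1) (λ.0)
  [2] λ.λ.λ.1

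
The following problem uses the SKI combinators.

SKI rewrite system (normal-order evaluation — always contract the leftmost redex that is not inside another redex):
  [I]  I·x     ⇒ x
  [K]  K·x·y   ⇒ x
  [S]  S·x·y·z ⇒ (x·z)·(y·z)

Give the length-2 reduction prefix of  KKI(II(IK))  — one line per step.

Answer: after 2 steps: K(I(IK))

Derivation:
  start: KKI(II(IK))
  step 1: K(II(IK))
  step 2: K(I(IK))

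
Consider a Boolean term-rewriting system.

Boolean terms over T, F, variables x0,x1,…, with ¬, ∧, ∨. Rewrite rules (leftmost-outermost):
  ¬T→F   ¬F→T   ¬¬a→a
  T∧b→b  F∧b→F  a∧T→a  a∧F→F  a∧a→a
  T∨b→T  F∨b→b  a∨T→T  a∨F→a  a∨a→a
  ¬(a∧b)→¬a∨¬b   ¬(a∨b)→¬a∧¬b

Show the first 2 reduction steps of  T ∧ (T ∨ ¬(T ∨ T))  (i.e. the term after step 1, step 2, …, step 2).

Answer: after 2 steps: T

Reduction:
  start: T ∧ (T ∨ ¬(T ∨ T))
  [1] T ∨ ¬(T ∨ T)
  [2] T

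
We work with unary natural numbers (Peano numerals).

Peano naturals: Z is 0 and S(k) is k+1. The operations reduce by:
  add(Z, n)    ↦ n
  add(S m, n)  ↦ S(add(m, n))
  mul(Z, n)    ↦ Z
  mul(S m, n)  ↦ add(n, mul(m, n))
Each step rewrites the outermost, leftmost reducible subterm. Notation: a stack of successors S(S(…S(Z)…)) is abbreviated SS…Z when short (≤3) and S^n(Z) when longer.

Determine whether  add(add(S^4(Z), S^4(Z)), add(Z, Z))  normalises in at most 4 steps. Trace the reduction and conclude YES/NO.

Answer: NO — after 4 steps the term is S(S(add(add(SSZ, S^4(Z)), add(Z, Z)))), not yet normal

Derivation:
  start: add(add(S^4(Z), S^4(Z)), add(Z, Z))
  step 1: add(S(add(SSSZ, S^4(Z))), add(Z, Z))
  step 2: S(add(add(SSSZ, S^4(Z)), add(Z, Z)))
  step 3: S(add(S(add(SSZ, S^4(Z))), add(Z, Z)))
  step 4: S(S(add(add(SSZ, S^4(Z)), add(Z, Z))))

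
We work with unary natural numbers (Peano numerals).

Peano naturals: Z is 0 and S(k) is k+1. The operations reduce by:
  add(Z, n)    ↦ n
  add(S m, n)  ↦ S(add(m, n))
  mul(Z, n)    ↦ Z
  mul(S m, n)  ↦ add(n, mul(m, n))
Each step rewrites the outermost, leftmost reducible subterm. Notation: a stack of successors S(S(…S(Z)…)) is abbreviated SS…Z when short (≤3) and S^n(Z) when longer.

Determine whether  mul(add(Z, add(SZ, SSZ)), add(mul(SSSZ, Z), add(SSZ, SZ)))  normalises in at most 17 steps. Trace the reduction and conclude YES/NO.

  start: mul(add(Z, add(SZ, SSZ)), add(mul(SSSZ, Z), add(SSZ, SZ)))
  →1  mul(add(SZ, SSZ), add(mul(SSSZ, Z), add(SSZ, SZ)))
  →2  mul(S(add(Z, SSZ)), add(mul(SSSZ, Z), add(SSZ, SZ)))
  →3  add(add(mul(SSSZ, Z), add(SSZ, SZ)), mul(add(Z, SSZ), add(mul(SSSZ, Z), add(SSZ, SZ))))
  →4  add(add(add(Z, mul(SSZ, Z)), add(SSZ, SZ)), mul(add(Z, SSZ), add(mul(SSSZ, Z), add(SSZ, SZ))))
  →5  add(add(mul(SSZ, Z), add(SSZ, SZ)), mul(add(Z, SSZ), add(mul(SSSZ, Z), add(SSZ, SZ))))
  →6  add(add(add(Z, mul(SZ, Z)), add(SSZ, SZ)), mul(add(Z, SSZ), add(mul(SSSZ, Z), add(SSZ, SZ))))
  →7  add(add(mul(SZ, Z), add(SSZ, SZ)), mul(add(Z, SSZ), add(mul(SSSZ, Z), add(SSZ, SZ))))
  →8  add(add(add(Z, mul(Z, Z)), add(SSZ, SZ)), mul(add(Z, SSZ), add(mul(SSSZ, Z), add(SSZ, SZ))))
  →9  add(add(mul(Z, Z), add(SSZ, SZ)), mul(add(Z, SSZ), add(mul(SSSZ, Z), add(SSZ, SZ))))
  →10  add(add(Z, add(SSZ, SZ)), mul(add(Z, SSZ), add(mul(SSSZ, Z), add(SSZ, SZ))))
  →11  add(add(SSZ, SZ), mul(add(Z, SSZ), add(mul(SSSZ, Z), add(SSZ, SZ))))
  →12  add(S(add(SZ, SZ)), mul(add(Z, SSZ), add(mul(SSSZ, Z), add(SSZ, SZ))))
  →13  S(add(add(SZ, SZ), mul(add(Z, SSZ), add(mul(SSSZ, Z), add(SSZ, SZ)))))
  →14  S(add(S(add(Z, SZ)), mul(add(Z, SSZ), add(mul(SSSZ, Z), add(SSZ, SZ)))))
  →15  S(S(add(add(Z, SZ), mul(add(Z, SSZ), add(mul(SSSZ, Z), add(SSZ, SZ))))))
  →16  S(S(add(SZ, mul(add(Z, SSZ), add(mul(SSSZ, Z), add(SSZ, SZ))))))
  →17  S(S(S(add(Z, mul(add(Z, SSZ), add(mul(SSSZ, Z), add(SSZ, SZ)))))))

Answer: NO — after 17 steps the term is S(S(S(add(Z, mul(add(Z, SSZ), add(mul(SSSZ, Z), add(SSZ, SZ))))))), not yet normal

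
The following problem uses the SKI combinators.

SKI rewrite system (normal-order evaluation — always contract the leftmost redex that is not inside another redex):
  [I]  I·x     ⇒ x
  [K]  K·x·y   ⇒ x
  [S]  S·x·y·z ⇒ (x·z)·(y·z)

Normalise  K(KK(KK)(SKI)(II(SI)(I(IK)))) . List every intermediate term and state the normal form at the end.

Answer: normal form = K(SKI)  (in 2 steps)

Derivation:
  start: K(KK(KK)(SKI)(II(SI)(I(IK))))
  [1] K(K(SKI)(II(SI)(I(IK))))
  [2] K(SKI)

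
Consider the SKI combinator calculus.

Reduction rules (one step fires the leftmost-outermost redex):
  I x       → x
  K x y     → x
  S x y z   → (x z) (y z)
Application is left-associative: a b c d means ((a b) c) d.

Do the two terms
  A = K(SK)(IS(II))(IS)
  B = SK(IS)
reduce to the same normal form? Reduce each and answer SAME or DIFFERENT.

Term A:
  start: K(SK)(IS(II))(IS)
  →1  SK(IS)
  →2  SKS

Term B:
  start: SK(IS)
  →1  SKS

Answer: SAME — A ⇓ SKS, B ⇓ SKS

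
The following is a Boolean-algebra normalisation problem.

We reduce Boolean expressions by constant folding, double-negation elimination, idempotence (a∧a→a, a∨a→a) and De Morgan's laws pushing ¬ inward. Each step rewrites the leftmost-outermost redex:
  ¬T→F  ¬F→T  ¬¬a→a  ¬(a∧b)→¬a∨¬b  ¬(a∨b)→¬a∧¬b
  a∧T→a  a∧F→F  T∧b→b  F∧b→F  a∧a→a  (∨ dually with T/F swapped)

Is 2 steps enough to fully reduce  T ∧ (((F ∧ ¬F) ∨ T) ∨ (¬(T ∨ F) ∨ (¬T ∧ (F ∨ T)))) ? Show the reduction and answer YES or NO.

  start: T ∧ (((F ∧ ¬F) ∨ T) ∨ (¬(T ∨ F) ∨ (¬T ∧ (F ∨ T))))
  →1  ((F ∧ ¬F) ∨ T) ∨ (¬(T ∨ F) ∨ (¬T ∧ (F ∨ T)))
  →2  T ∨ (¬(T ∨ F) ∨ (¬T ∧ (F ∨ T)))

Answer: NO — after 2 steps the term is T ∨ (¬(T ∨ F) ∨ (¬T ∧ (F ∨ T))), not yet normal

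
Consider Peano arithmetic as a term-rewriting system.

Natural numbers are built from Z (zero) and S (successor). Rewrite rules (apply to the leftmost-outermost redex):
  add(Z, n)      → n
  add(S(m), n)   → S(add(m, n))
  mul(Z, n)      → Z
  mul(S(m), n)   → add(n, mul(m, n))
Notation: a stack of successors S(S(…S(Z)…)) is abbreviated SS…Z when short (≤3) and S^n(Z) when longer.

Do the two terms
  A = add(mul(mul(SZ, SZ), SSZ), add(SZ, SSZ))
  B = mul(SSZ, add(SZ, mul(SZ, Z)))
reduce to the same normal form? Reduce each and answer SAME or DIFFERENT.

Term A:
  start: add(mul(mul(SZ, SZ), SSZ), add(SZ, SSZ))
  →1  add(mul(add(SZ, mul(Z, SZ)), SSZ), add(SZ, SSZ))
  →2  add(mul(S(add(Z, mul(Z, SZ))), SSZ), add(SZ, SSZ))
  →3  add(add(SSZ, mul(add(Z, mul(Z, SZ)), SSZ)), add(SZ, SSZ))
  →4  add(S(add(SZ, mul(add(Z, mul(Z, SZ)), SSZ))), add(SZ, SSZ))
  →5  S(add(add(SZ, mul(add(Z, mul(Z, SZ)), SSZ)), add(SZ, SSZ)))
  →6  S(add(S(add(Z, mul(add(Z, mul(Z, SZ)), SSZ))), add(SZ, SSZ)))
  →7  S(S(add(add(Z, mul(add(Z, mul(Z, SZ)), SSZ)), add(SZ, SSZ))))
  →8  S(S(add(mul(add(Z, mul(Z, SZ)), SSZ), add(SZ, SSZ))))
  →9  S(S(add(mul(mul(Z, SZ), SSZ), add(SZ, SSZ))))
  →10  S(S(add(mul(Z, SSZ), add(SZ, SSZ))))
  →11  S(S(add(Z, add(SZ, SSZ))))
  →12  S(S(add(SZ, SSZ)))
  →13  S(S(S(add(Z, SSZ))))
  →14  S^5(Z)

Term B:
  start: mul(SSZ, add(SZ, mul(SZ, Z)))
  →1  add(add(SZ, mul(SZ, Z)), mul(SZ, add(SZ, mul(SZ, Z))))
  →2  add(S(add(Z, mul(SZ, Z))), mul(SZ, add(SZ, mul(SZ, Z))))
  →3  S(add(add(Z, mul(SZ, Z)), mul(SZ, add(SZ, mul(SZ, Z)))))
  →4  S(add(mul(SZ, Z), mul(SZ, add(SZ, mul(SZ, Z)))))
  →5  S(add(add(Z, mul(Z, Z)), mul(SZ, add(SZ, mul(SZ, Z)))))
  →6  S(add(mul(Z, Z), mul(SZ, add(SZ, mul(SZ, Z)))))
  →7  S(add(Z, mul(SZ, add(SZ, mul(SZ, Z)))))
  →8  S(mul(SZ, add(SZ, mul(SZ, Z))))
  →9  S(add(add(SZ, mul(SZ, Z)), mul(Z, add(SZ, mul(SZ, Z)))))
  →10  S(add(S(add(Z, mul(SZ, Z))), mul(Z, add(SZ, mul(SZ, Z)))))
  →11  S(S(add(add(Z, mul(SZ, Z)), mul(Z, add(SZ, mul(SZ, Z))))))
  →12  S(S(add(mul(SZ, Z), mul(Z, add(SZ, mul(SZ, Z))))))
  →13  S(S(add(add(Z, mul(Z, Z)), mul(Z, add(SZ, mul(SZ, Z))))))
  →14  S(S(add(mul(Z, Z), mul(Z, add(SZ, mul(SZ, Z))))))
  →15  S(S(add(Z, mul(Z, add(SZ, mul(SZ, Z))))))
  →16  S(S(mul(Z, add(SZ, mul(SZ, Z)))))
  →17  SSZ

Answer: DIFFERENT — A ⇓ S^5(Z), B ⇓ SSZ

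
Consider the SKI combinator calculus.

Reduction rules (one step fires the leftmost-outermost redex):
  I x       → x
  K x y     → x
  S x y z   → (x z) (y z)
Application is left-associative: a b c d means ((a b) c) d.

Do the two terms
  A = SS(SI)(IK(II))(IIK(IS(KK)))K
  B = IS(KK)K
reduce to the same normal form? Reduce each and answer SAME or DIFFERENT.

Term A:
  start: SS(SI)(IK(II))(IIK(IS(KK)))K
  step 1: S(IK(II))(SI(IK(II)))(IIK(IS(KK)))K
  step 2: IK(II)(IIK(IS(KK)))(SI(IK(II))(IIK(IS(KK))))K
  step 3: K(II)(IIK(IS(KK)))(SI(IK(II))(IIK(IS(KK))))K
  step 4: II(SI(IK(II))(IIK(IS(KK))))K
  step 5: I(SI(IK(II))(IIK(IS(KK))))K
  step 6: SI(IK(II))(IIK(IS(KK)))K
  step 7: I(IIK(IS(KK)))(IK(II)(IIK(IS(KK))))K
  step 8: IIK(IS(KK))(IK(II)(IIK(IS(KK))))K
  step 9: IK(IS(KK))(IK(II)(IIK(IS(KK))))K
  step 10: K(IS(KK))(IK(II)(IIK(IS(KK))))K
  step 11: IS(KK)K
  step 12: S(KK)K

Term B:
  start: IS(KK)K
  step 1: S(KK)K

Answer: SAME — A ⇓ S(KK)K, B ⇓ S(KK)K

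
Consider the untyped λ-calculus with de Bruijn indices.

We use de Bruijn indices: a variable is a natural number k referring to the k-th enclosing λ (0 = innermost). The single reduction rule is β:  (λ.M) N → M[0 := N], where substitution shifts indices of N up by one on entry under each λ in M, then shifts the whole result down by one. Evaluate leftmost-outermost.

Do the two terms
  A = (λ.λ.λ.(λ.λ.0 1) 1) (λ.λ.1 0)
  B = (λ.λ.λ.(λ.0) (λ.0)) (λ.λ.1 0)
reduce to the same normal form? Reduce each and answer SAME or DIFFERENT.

Term A:
  start: (λ.λ.λ.(λ.λ.0 1) 1) (λ.λ.1 0)
  step 1: λ.λ.(λ.λ.0 1) 1
  step 2: λ.λ.λ.0 2

Term B:
  start: (λ.λ.λ.(λ.0) (λ.0)) (λ.λ.1 0)
  step 1: λ.λ.(λ.0) (λ.0)
  step 2: λ.λ.λ.0

Answer: DIFFERENT — A ⇓ λ.λ.λ.0 2, B ⇓ λ.λ.λ.0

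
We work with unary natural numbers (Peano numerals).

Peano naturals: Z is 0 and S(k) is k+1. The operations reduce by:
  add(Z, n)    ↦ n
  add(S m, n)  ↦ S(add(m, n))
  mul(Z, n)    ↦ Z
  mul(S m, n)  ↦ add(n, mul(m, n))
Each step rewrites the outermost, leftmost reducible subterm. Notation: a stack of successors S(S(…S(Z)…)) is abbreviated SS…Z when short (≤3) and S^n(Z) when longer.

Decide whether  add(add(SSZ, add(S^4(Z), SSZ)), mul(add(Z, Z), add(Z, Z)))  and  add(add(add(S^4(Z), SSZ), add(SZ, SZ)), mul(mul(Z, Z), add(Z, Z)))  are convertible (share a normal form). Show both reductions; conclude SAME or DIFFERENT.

Term A:
  start: add(add(SSZ, add(S^4(Z), SSZ)), mul(add(Z, Z), add(Z, Z)))
  [1] add(S(add(SZ, add(S^4(Z), SSZ))), mul(add(Z, Z), add(Z, Z)))
  [2] S(add(add(SZ, add(S^4(Z), SSZ)), mul(add(Z, Z), add(Z, Z))))
  [3] S(add(S(add(Z, add(S^4(Z), SSZ))), mul(add(Z, Z), add(Z, Z))))
  [4] S(S(add(add(Z, add(S^4(Z), SSZ)), mul(add(Z, Z), add(Z, Z)))))
  [5] S(S(add(add(S^4(Z), SSZ), mul(add(Z, Z), add(Z, Z)))))
  [6] S(S(add(S(add(SSSZ, SSZ)), mul(add(Z, Z), add(Z, Z)))))
  [7] S(S(S(add(add(SSSZ, SSZ), mul(add(Z, Z), add(Z, Z))))))
  [8] S(S(S(add(S(add(SSZ, SSZ)), mul(add(Z, Z), add(Z, Z))))))
  [9] S(S(S(S(add(add(SSZ, SSZ), mul(add(Z, Z), add(Z, Z)))))))
  [10] S(S(S(S(add(S(add(SZ, SSZ)), mul(add(Z, Z), add(Z, Z)))))))
  [11] S(S(S(S(S(add(add(SZ, SSZ), mul(add(Z, Z), add(Z, Z))))))))
  [12] S(S(S(S(S(add(S(add(Z, SSZ)), mul(add(Z, Z), add(Z, Z))))))))
  [13] S(S(S(S(S(S(add(add(Z, SSZ), mul(add(Z, Z), add(Z, Z)))))))))
  [14] S(S(S(S(S(S(add(SSZ, mul(add(Z, Z), add(Z, Z)))))))))
  [15] S(S(S(S(S(S(S(add(SZ, mul(add(Z, Z), add(Z, Z))))))))))
  [16] S(S(S(S(S(S(S(S(add(Z, mul(add(Z, Z), add(Z, Z)))))))))))
  [17] S(S(S(S(S(S(S(S(mul(add(Z, Z), add(Z, Z))))))))))
  [18] S(S(S(S(S(S(S(S(mul(Z, add(Z, Z))))))))))
  [19] S^8(Z)

Term B:
  start: add(add(add(S^4(Z), SSZ), add(SZ, SZ)), mul(mul(Z, Z), add(Z, Z)))
  [1] add(add(S(add(SSSZ, SSZ)), add(SZ, SZ)), mul(mul(Z, Z), add(Z, Z)))
  [2] add(S(add(add(SSSZ, SSZ), add(SZ, SZ))), mul(mul(Z, Z), add(Z, Z)))
  [3] S(add(add(add(SSSZ, SSZ), add(SZ, SZ)), mul(mul(Z, Z), add(Z, Z))))
  [4] S(add(add(S(add(SSZ, SSZ)), add(SZ, SZ)), mul(mul(Z, Z), add(Z, Z))))
  [5] S(add(S(add(add(SSZ, SSZ), add(SZ, SZ))), mul(mul(Z, Z), add(Z, Z))))
  [6] S(S(add(add(add(SSZ, SSZ), add(SZ, SZ)), mul(mul(Z, Z), add(Z, Z)))))
  [7] S(S(add(add(S(add(SZ, SSZ)), add(SZ, SZ)), mul(mul(Z, Z), add(Z, Z)))))
  [8] S(S(add(S(add(add(SZ, SSZ), add(SZ, SZ))), mul(mul(Z, Z), add(Z, Z)))))
  [9] S(S(S(add(add(add(SZ, SSZ), add(SZ, SZ)), mul(mul(Z, Z), add(Z, Z))))))
  [10] S(S(S(add(add(S(add(Z, SSZ)), add(SZ, SZ)), mul(mul(Z, Z), add(Z, Z))))))
  [11] S(S(S(add(S(add(add(Z, SSZ), add(SZ, SZ))), mul(mul(Z, Z), add(Z, Z))))))
  [12] S(S(S(S(add(add(add(Z, SSZ), add(SZ, SZ)), mul(mul(Z, Z), add(Z, Z)))))))
  [13] S(S(S(S(add(add(SSZ, add(SZ, SZ)), mul(mul(Z, Z), add(Z, Z)))))))
  [14] S(S(S(S(add(S(add(SZ, add(SZ, SZ))), mul(mul(Z, Z), add(Z, Z)))))))
  [15] S(S(S(S(S(add(add(SZ, add(SZ, SZ)), mul(mul(Z, Z), add(Z, Z))))))))
  [16] S(S(S(S(S(add(S(add(Z, add(SZ, SZ))), mul(mul(Z, Z), add(Z, Z))))))))
  [17] S(S(S(S(S(S(add(add(Z, add(SZ, SZ)), mul(mul(Z, Z), add(Z, Z)))))))))
  [18] S(S(S(S(S(S(add(add(SZ, SZ), mul(mul(Z, Z), add(Z, Z)))))))))
  [19] S(S(S(S(S(S(add(S(add(Z, SZ)), mul(mul(Z, Z), add(Z, Z)))))))))
  [20] S(S(S(S(S(S(S(add(add(Z, SZ), mul(mul(Z, Z), add(Z, Z))))))))))
  [21] S(S(S(S(S(S(S(add(SZ, mul(mul(Z, Z), add(Z, Z))))))))))
  [22] S(S(S(S(S(S(S(S(add(Z, mul(mul(Z, Z), add(Z, Z)))))))))))
  [23] S(S(S(S(S(S(S(S(mul(mul(Z, Z), add(Z, Z))))))))))
  [24] S(S(S(S(S(S(S(S(mul(Z, add(Z, Z))))))))))
  [25] S^8(Z)

Answer: SAME — A ⇓ S^8(Z), B ⇓ S^8(Z)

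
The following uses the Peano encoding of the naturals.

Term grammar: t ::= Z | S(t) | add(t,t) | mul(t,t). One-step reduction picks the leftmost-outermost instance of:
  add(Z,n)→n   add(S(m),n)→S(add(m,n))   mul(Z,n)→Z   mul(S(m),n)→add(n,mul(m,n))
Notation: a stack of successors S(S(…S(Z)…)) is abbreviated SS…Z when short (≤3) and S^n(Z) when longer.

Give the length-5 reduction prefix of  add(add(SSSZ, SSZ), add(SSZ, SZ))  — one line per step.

Answer: after 5 steps: S(S(add(S(add(Z, SSZ)), add(SSZ, SZ))))

Derivation:
  start: add(add(SSSZ, SSZ), add(SSZ, SZ))
  →1  add(S(add(SSZ, SSZ)), add(SSZ, SZ))
  →2  S(add(add(SSZ, SSZ), add(SSZ, SZ)))
  →3  S(add(S(add(SZ, SSZ)), add(SSZ, SZ)))
  →4  S(S(add(add(SZ, SSZ), add(SSZ, SZ))))
  →5  S(S(add(S(add(Z, SSZ)), add(SSZ, SZ))))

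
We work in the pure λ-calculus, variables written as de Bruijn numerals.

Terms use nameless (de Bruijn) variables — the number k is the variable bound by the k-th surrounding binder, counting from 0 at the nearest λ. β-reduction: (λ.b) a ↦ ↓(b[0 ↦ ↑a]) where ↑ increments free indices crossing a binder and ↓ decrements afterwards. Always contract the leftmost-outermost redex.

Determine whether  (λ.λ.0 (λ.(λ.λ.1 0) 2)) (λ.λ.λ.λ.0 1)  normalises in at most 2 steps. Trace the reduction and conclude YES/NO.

  start: (λ.λ.0 (λ.(λ.λ.1 0) 2)) (λ.λ.λ.λ.0 1)
  [1] λ.0 (λ.(λ.λ.1 0) (λ.λ.λ.λ.0 1))
  [2] λ.0 (λ.λ.(λ.λ.λ.λ.0 1) 0)

Answer: NO — after 2 steps the term is λ.0 (λ.λ.(λ.λ.λ.λ.0 1) 0), not yet normal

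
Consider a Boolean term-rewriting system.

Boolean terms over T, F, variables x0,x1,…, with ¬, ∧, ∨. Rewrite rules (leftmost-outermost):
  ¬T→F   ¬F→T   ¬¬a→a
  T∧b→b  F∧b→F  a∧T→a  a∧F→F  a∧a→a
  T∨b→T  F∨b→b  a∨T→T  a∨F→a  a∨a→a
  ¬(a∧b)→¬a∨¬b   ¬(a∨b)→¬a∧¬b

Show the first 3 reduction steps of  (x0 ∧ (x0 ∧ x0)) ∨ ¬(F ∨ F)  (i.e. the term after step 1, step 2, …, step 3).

Answer: after 3 steps: x0 ∨ (¬F ∧ ¬F)

Reduction:
  start: (x0 ∧ (x0 ∧ x0)) ∨ ¬(F ∨ F)
  step 1: (x0 ∧ x0) ∨ ¬(F ∨ F)
  step 2: x0 ∨ ¬(F ∨ F)
  step 3: x0 ∨ (¬F ∧ ¬F)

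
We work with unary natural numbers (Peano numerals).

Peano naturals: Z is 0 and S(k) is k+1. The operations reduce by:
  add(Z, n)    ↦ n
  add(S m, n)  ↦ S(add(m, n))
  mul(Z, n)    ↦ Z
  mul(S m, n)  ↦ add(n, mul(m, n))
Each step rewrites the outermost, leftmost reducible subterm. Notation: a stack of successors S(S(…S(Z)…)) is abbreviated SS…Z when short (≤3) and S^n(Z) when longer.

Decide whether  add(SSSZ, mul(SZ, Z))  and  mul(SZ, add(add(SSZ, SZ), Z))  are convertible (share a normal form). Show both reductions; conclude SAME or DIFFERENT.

Term A:
  start: add(SSSZ, mul(SZ, Z))
  →1  S(add(SSZ, mul(SZ, Z)))
  →2  S(S(add(SZ, mul(SZ, Z))))
  →3  S(S(S(add(Z, mul(SZ, Z)))))
  →4  S(S(S(mul(SZ, Z))))
  →5  S(S(S(add(Z, mul(Z, Z)))))
  →6  S(S(S(mul(Z, Z))))
  →7  SSSZ

Term B:
  start: mul(SZ, add(add(SSZ, SZ), Z))
  →1  add(add(add(SSZ, SZ), Z), mul(Z, add(add(SSZ, SZ), Z)))
  →2  add(add(S(add(SZ, SZ)), Z), mul(Z, add(add(SSZ, SZ), Z)))
  →3  add(S(add(add(SZ, SZ), Z)), mul(Z, add(add(SSZ, SZ), Z)))
  →4  S(add(add(add(SZ, SZ), Z), mul(Z, add(add(SSZ, SZ), Z))))
  →5  S(add(add(S(add(Z, SZ)), Z), mul(Z, add(add(SSZ, SZ), Z))))
  →6  S(add(S(add(add(Z, SZ), Z)), mul(Z, add(add(SSZ, SZ), Z))))
  →7  S(S(add(add(add(Z, SZ), Z), mul(Z, add(add(SSZ, SZ), Z)))))
  →8  S(S(add(add(SZ, Z), mul(Z, add(add(SSZ, SZ), Z)))))
  →9  S(S(add(S(add(Z, Z)), mul(Z, add(add(SSZ, SZ), Z)))))
  →10  S(S(S(add(add(Z, Z), mul(Z, add(add(SSZ, SZ), Z))))))
  →11  S(S(S(add(Z, mul(Z, add(add(SSZ, SZ), Z))))))
  →12  S(S(S(mul(Z, add(add(SSZ, SZ), Z)))))
  →13  SSSZ

Answer: SAME — A ⇓ SSSZ, B ⇓ SSSZ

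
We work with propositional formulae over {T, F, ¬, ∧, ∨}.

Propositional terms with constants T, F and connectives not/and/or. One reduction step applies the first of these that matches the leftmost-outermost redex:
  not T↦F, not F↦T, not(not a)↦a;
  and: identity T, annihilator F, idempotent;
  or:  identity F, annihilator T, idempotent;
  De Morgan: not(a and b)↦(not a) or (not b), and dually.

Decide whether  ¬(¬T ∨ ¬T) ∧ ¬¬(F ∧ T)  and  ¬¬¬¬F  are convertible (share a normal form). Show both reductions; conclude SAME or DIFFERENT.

Term A:
  start: ¬(¬T ∨ ¬T) ∧ ¬¬(F ∧ T)
  →1  (¬¬T ∧ ¬¬T) ∧ ¬¬(F ∧ T)
  →2  ¬¬T ∧ ¬¬(F ∧ T)
  →3  T ∧ ¬¬(F ∧ T)
  →4  ¬¬(F ∧ T)
  →5  F ∧ T
  →6  F

Term B:
  start: ¬¬¬¬F
  →1  ¬¬F
  →2  F

Answer: SAME — A ⇓ F, B ⇓ F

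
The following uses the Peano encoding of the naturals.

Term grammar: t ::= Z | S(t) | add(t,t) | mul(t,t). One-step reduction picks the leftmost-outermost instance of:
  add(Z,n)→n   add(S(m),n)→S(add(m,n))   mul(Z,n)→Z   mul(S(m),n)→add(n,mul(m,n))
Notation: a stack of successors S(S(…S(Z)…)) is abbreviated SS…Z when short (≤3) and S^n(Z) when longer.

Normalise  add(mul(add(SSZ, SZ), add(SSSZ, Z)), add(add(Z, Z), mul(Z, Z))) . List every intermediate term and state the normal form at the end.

  start: add(mul(add(SSZ, SZ), add(SSSZ, Z)), add(add(Z, Z), mul(Z, Z)))
  →1  add(mul(S(add(SZ, SZ)), add(SSSZ, Z)), add(add(Z, Z), mul(Z, Z)))
  →2  add(add(add(SSSZ, Z), mul(add(SZ, SZ), add(SSSZ, Z))), add(add(Z, Z), mul(Z, Z)))
  →3  add(add(S(add(SSZ, Z)), mul(add(SZ, SZ), add(SSSZ, Z))), add(add(Z, Z), mul(Z, Z)))
  →4  add(S(add(add(SSZ, Z), mul(add(SZ, SZ), add(SSSZ, Z)))), add(add(Z, Z), mul(Z, Z)))
  →5  S(add(add(add(SSZ, Z), mul(add(SZ, SZ), add(SSSZ, Z))), add(add(Z, Z), mul(Z, Z))))
  →6  S(add(add(S(add(SZ, Z)), mul(add(SZ, SZ), add(SSSZ, Z))), add(add(Z, Z), mul(Z, Z))))
  →7  S(add(S(add(add(SZ, Z), mul(add(SZ, SZ), add(SSSZ, Z)))), add(add(Z, Z), mul(Z, Z))))
  →8  S(S(add(add(add(SZ, Z), mul(add(SZ, SZ), add(SSSZ, Z))), add(add(Z, Z), mul(Z, Z)))))
  →9  S(S(add(add(S(add(Z, Z)), mul(add(SZ, SZ), add(SSSZ, Z))), add(add(Z, Z), mul(Z, Z)))))
  →10  S(S(add(S(add(add(Z, Z), mul(add(SZ, SZ), add(SSSZ, Z)))), add(add(Z, Z), mul(Z, Z)))))
  →11  S(S(S(add(add(add(Z, Z), mul(add(SZ, SZ), add(SSSZ, Z))), add(add(Z, Z), mul(Z, Z))))))
  →12  S(S(S(add(add(Z, mul(add(SZ, SZ), add(SSSZ, Z))), add(add(Z, Z), mul(Z, Z))))))
  →13  S(S(S(add(mul(add(SZ, SZ), add(SSSZ, Z)), add(add(Z, Z), mul(Z, Z))))))
  →14  S(S(S(add(mul(S(add(Z, SZ)), add(SSSZ, Z)), add(add(Z, Z), mul(Z, Z))))))
  →15  S(S(S(add(add(add(SSSZ, Z), mul(add(Z, SZ), add(SSSZ, Z))), add(add(Z, Z), mul(Z, Z))))))
  →16  S(S(S(add(add(S(add(SSZ, Z)), mul(add(Z, SZ), add(SSSZ, Z))), add(add(Z, Z), mul(Z, Z))))))
  →17  S(S(S(add(S(add(add(SSZ, Z), mul(add(Z, SZ), add(SSSZ, Z)))), add(add(Z, Z), mul(Z, Z))))))
  →18  S(S(S(S(add(add(add(SSZ, Z), mul(add(Z, SZ), add(SSSZ, Z))), add(add(Z, Z), mul(Z, Z)))))))
  →19  S(S(S(S(add(add(S(add(SZ, Z)), mul(add(Z, SZ), add(SSSZ, Z))), add(add(Z, Z), mul(Z, Z)))))))
  →20  S(S(S(S(add(S(add(add(SZ, Z), mul(add(Z, SZ), add(SSSZ, Z)))), add(add(Z, Z), mul(Z, Z)))))))
  →21  S(S(S(S(S(add(add(add(SZ, Z), mul(add(Z, SZ), add(SSSZ, Z))), add(add(Z, Z), mul(Z, Z))))))))
  →22  S(S(S(S(S(add(add(S(add(Z, Z)), mul(add(Z, SZ), add(SSSZ, Z))), add(add(Z, Z), mul(Z, Z))))))))
  →23  S(S(S(S(S(add(S(add(add(Z, Z), mul(add(Z, SZ), add(SSSZ, Z)))), add(add(Z, Z), mul(Z, Z))))))))
  →24  S(S(S(S(S(S(add(add(add(Z, Z), mul(add(Z, SZ), add(SSSZ, Z))), add(add(Z, Z), mul(Z, Z)))))))))
  →25  S(S(S(S(S(S(add(add(Z, mul(add(Z, SZ), add(SSSZ, Z))), add(add(Z, Z), mul(Z, Z)))))))))
  →26  S(S(S(S(S(S(add(mul(add(Z, SZ), add(SSSZ, Z)), add(add(Z, Z), mul(Z, Z)))))))))
  →27  S(S(S(S(S(S(add(mul(SZ, add(SSSZ, Z)), add(add(Z, Z), mul(Z, Z)))))))))
  →28  S(S(S(S(S(S(add(add(add(SSSZ, Z), mul(Z, add(SSSZ, Z))), add(add(Z, Z), mul(Z, Z)))))))))
  →29  S(S(S(S(S(S(add(add(S(add(SSZ, Z)), mul(Z, add(SSSZ, Z))), add(add(Z, Z), mul(Z, Z)))))))))
  →30  S(S(S(S(S(S(add(S(add(add(SSZ, Z), mul(Z, add(SSSZ, Z)))), add(add(Z, Z), mul(Z, Z)))))))))
  →31  S(S(S(S(S(S(S(add(add(add(SSZ, Z), mul(Z, add(SSSZ, Z))), add(add(Z, Z), mul(Z, Z))))))))))
  →32  S(S(S(S(S(S(S(add(add(S(add(SZ, Z)), mul(Z, add(SSSZ, Z))), add(add(Z, Z), mul(Z, Z))))))))))
  →33  S(S(S(S(S(S(S(add(S(add(add(SZ, Z), mul(Z, add(SSSZ, Z)))), add(add(Z, Z), mul(Z, Z))))))))))
  →34  S(S(S(S(S(S(S(S(add(add(add(SZ, Z), mul(Z, add(SSSZ, Z))), add(add(Z, Z), mul(Z, Z)))))))))))
  →35  S(S(S(S(S(S(S(S(add(add(S(add(Z, Z)), mul(Z, add(SSSZ, Z))), add(add(Z, Z), mul(Z, Z)))))))))))
  →36  S(S(S(S(S(S(S(S(add(S(add(add(Z, Z), mul(Z, add(SSSZ, Z)))), add(add(Z, Z), mul(Z, Z)))))))))))
  →37  S(S(S(S(S(S(S(S(S(add(add(add(Z, Z), mul(Z, add(SSSZ, Z))), add(add(Z, Z), mul(Z, Z))))))))))))
  →38  S(S(S(S(S(S(S(S(S(add(add(Z, mul(Z, add(SSSZ, Z))), add(add(Z, Z), mul(Z, Z))))))))))))
  →39  S(S(S(S(S(S(S(S(S(add(mul(Z, add(SSSZ, Z)), add(add(Z, Z), mul(Z, Z))))))))))))
  →40  S(S(S(S(S(S(S(S(S(add(Z, add(add(Z, Z), mul(Z, Z))))))))))))
  →41  S(S(S(S(S(S(S(S(S(add(add(Z, Z), mul(Z, Z)))))))))))
  →42  S(S(S(S(S(S(S(S(S(add(Z, mul(Z, Z)))))))))))
  →43  S(S(S(S(S(S(S(S(S(mul(Z, Z))))))))))
  →44  S^9(Z)

Answer: normal form = S^9(Z)  (in 44 steps)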